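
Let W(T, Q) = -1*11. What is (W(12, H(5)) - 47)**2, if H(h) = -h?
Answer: 3364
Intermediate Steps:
W(T, Q) = -11
(W(12, H(5)) - 47)**2 = (-11 - 47)**2 = (-58)**2 = 3364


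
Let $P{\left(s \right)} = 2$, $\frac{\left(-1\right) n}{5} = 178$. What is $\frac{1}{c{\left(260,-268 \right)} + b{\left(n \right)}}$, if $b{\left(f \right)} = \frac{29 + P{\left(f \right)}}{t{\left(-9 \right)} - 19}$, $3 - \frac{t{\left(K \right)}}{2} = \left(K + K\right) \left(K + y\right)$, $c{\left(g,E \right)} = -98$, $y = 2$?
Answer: $- \frac{265}{26001} \approx -0.010192$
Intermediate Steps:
$n = -890$ ($n = \left(-5\right) 178 = -890$)
$t{\left(K \right)} = 6 - 4 K \left(2 + K\right)$ ($t{\left(K \right)} = 6 - 2 \left(K + K\right) \left(K + 2\right) = 6 - 2 \cdot 2 K \left(2 + K\right) = 6 - 4 K \left(2 + K\right)$)
$b{\left(f \right)} = - \frac{31}{265}$ ($b{\left(f \right)} = \frac{29 + 2}{\left(6 - -72 - 4 \left(-9\right)^{2}\right) - 19} = \frac{31}{\left(6 + 72 - 324\right) - 19} = \frac{31}{-246 - 19} = \frac{31}{-265} = 31 \left(- \frac{1}{265}\right) = - \frac{31}{265}$)
$\frac{1}{c{\left(260,-268 \right)} + b{\left(n \right)}} = \frac{1}{-98 - \frac{31}{265}} = \frac{1}{- \frac{26001}{265}} = - \frac{265}{26001}$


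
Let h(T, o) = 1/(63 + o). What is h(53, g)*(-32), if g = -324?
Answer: 32/261 ≈ 0.12261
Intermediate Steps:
h(53, g)*(-32) = -32/(63 - 324) = -32/(-261) = -1/261*(-32) = 32/261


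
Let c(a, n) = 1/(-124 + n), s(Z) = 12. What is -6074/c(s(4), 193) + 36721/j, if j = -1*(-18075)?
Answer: -7575304229/18075 ≈ -4.1910e+5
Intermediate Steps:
j = 18075
-6074/c(s(4), 193) + 36721/j = -6074/(1/(-124 + 193)) + 36721/18075 = -6074/(1/69) + 36721*(1/18075) = -6074/1/69 + 36721/18075 = -6074*69 + 36721/18075 = -419106 + 36721/18075 = -7575304229/18075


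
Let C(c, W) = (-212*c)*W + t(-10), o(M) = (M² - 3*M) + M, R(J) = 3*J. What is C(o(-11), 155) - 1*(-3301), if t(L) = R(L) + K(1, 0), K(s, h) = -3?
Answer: -4695712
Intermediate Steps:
t(L) = -3 + 3*L (t(L) = 3*L - 3 = -3 + 3*L)
o(M) = M² - 2*M
C(c, W) = -33 - 212*W*c (C(c, W) = (-212*c)*W + (-3 + 3*(-10)) = -212*W*c + (-3 - 30) = -212*W*c - 33 = -33 - 212*W*c)
C(o(-11), 155) - 1*(-3301) = (-33 - 212*155*(-11*(-2 - 11))) - 1*(-3301) = (-33 - 212*155*(-11*(-13))) + 3301 = (-33 - 212*155*143) + 3301 = (-33 - 4698980) + 3301 = -4699013 + 3301 = -4695712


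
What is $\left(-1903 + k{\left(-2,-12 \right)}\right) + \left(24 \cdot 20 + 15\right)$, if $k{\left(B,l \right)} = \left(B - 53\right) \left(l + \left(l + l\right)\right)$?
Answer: $572$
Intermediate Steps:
$k{\left(B,l \right)} = 3 l \left(-53 + B\right)$ ($k{\left(B,l \right)} = \left(-53 + B\right) \left(l + 2 l\right) = \left(-53 + B\right) 3 l = 3 l \left(-53 + B\right)$)
$\left(-1903 + k{\left(-2,-12 \right)}\right) + \left(24 \cdot 20 + 15\right) = \left(-1903 + 3 \left(-12\right) \left(-53 - 2\right)\right) + \left(24 \cdot 20 + 15\right) = \left(-1903 + 3 \left(-12\right) \left(-55\right)\right) + \left(480 + 15\right) = \left(-1903 + 1980\right) + 495 = 77 + 495 = 572$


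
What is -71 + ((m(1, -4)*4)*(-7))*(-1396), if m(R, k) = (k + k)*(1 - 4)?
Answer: 938041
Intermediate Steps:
m(R, k) = -6*k (m(R, k) = (2*k)*(-3) = -6*k)
-71 + ((m(1, -4)*4)*(-7))*(-1396) = -71 + ((-6*(-4)*4)*(-7))*(-1396) = -71 + ((24*4)*(-7))*(-1396) = -71 + (96*(-7))*(-1396) = -71 - 672*(-1396) = -71 + 938112 = 938041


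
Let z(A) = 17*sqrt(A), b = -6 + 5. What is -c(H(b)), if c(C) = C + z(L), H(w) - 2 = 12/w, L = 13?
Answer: 10 - 17*sqrt(13) ≈ -51.294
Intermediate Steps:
b = -1
H(w) = 2 + 12/w
c(C) = C + 17*sqrt(13)
-c(H(b)) = -((2 + 12/(-1)) + 17*sqrt(13)) = -((2 + 12*(-1)) + 17*sqrt(13)) = -((2 - 12) + 17*sqrt(13)) = -(-10 + 17*sqrt(13)) = 10 - 17*sqrt(13)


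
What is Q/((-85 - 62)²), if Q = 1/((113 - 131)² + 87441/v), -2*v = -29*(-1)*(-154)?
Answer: 319/2503350171 ≈ 1.2743e-7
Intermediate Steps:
v = 2233 (v = -(-29*(-1))*(-154)/2 = -29*(-154)/2 = -½*(-4466) = 2233)
Q = 2233/810933 (Q = 1/((113 - 131)² + 87441/2233) = 1/((-18)² + 87441*(1/2233)) = 1/(324 + 87441/2233) = 1/(810933/2233) = 2233/810933 ≈ 0.0027536)
Q/((-85 - 62)²) = 2233/(810933*((-85 - 62)²)) = 2233/(810933*((-147)²)) = (2233/810933)/21609 = (2233/810933)*(1/21609) = 319/2503350171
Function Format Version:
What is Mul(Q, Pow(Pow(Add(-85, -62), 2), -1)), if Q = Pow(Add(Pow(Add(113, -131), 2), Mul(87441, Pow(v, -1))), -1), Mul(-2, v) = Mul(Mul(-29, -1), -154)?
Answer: Rational(319, 2503350171) ≈ 1.2743e-7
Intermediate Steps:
v = 2233 (v = Mul(Rational(-1, 2), Mul(Mul(-29, -1), -154)) = Mul(Rational(-1, 2), Mul(29, -154)) = Mul(Rational(-1, 2), -4466) = 2233)
Q = Rational(2233, 810933) (Q = Pow(Add(Pow(Add(113, -131), 2), Mul(87441, Pow(2233, -1))), -1) = Pow(Add(Pow(-18, 2), Mul(87441, Rational(1, 2233))), -1) = Pow(Add(324, Rational(87441, 2233)), -1) = Pow(Rational(810933, 2233), -1) = Rational(2233, 810933) ≈ 0.0027536)
Mul(Q, Pow(Pow(Add(-85, -62), 2), -1)) = Mul(Rational(2233, 810933), Pow(Pow(Add(-85, -62), 2), -1)) = Mul(Rational(2233, 810933), Pow(Pow(-147, 2), -1)) = Mul(Rational(2233, 810933), Pow(21609, -1)) = Mul(Rational(2233, 810933), Rational(1, 21609)) = Rational(319, 2503350171)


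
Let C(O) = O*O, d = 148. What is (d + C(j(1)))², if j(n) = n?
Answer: 22201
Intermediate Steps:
C(O) = O²
(d + C(j(1)))² = (148 + 1²)² = (148 + 1)² = 149² = 22201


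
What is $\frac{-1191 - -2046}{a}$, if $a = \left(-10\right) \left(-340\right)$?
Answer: $\frac{171}{680} \approx 0.25147$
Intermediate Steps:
$a = 3400$
$\frac{-1191 - -2046}{a} = \frac{-1191 - -2046}{3400} = \left(-1191 + 2046\right) \frac{1}{3400} = 855 \cdot \frac{1}{3400} = \frac{171}{680}$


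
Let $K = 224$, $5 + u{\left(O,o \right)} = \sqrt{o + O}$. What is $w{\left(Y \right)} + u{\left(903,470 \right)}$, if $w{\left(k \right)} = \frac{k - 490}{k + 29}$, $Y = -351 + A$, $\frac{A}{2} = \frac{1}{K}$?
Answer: $- \frac{28708}{12021} + \sqrt{1373} \approx 34.666$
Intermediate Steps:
$u{\left(O,o \right)} = -5 + \sqrt{O + o}$ ($u{\left(O,o \right)} = -5 + \sqrt{o + O} = -5 + \sqrt{O + o}$)
$A = \frac{1}{112}$ ($A = \frac{2}{224} = 2 \cdot \frac{1}{224} = \frac{1}{112} \approx 0.0089286$)
$Y = - \frac{39311}{112}$ ($Y = -351 + \frac{1}{112} = - \frac{39311}{112} \approx -350.99$)
$w{\left(k \right)} = \frac{-490 + k}{29 + k}$
$w{\left(Y \right)} + u{\left(903,470 \right)} = \frac{-490 - \frac{39311}{112}}{29 - \frac{39311}{112}} - \left(5 - \sqrt{903 + 470}\right) = \frac{1}{- \frac{36063}{112}} \left(- \frac{94191}{112}\right) - \left(5 - \sqrt{1373}\right) = \left(- \frac{112}{36063}\right) \left(- \frac{94191}{112}\right) - \left(5 - \sqrt{1373}\right) = \frac{31397}{12021} - \left(5 - \sqrt{1373}\right) = - \frac{28708}{12021} + \sqrt{1373}$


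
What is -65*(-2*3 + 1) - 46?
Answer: 279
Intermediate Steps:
-65*(-2*3 + 1) - 46 = -65*(-6 + 1) - 46 = -65*(-5) - 46 = 325 - 46 = 279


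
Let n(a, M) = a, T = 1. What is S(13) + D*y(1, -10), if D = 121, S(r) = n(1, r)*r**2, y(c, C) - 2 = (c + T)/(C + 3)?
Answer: 2635/7 ≈ 376.43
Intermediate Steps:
y(c, C) = 2 + (1 + c)/(3 + C) (y(c, C) = 2 + (c + 1)/(C + 3) = 2 + (1 + c)/(3 + C))
S(r) = r**2 (S(r) = 1*r**2 = r**2)
S(13) + D*y(1, -10) = 13**2 + 121*((7 + 1 + 2*(-10))/(3 - 10)) = 169 + 121*((7 + 1 - 20)/(-7)) = 169 + 121*(-1/7*(-12)) = 169 + 121*(12/7) = 169 + 1452/7 = 2635/7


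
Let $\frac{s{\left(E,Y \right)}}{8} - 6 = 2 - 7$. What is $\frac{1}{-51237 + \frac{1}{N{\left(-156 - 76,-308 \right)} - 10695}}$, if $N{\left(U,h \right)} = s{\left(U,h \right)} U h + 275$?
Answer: $- \frac{561228}{28755639035} \approx -1.9517 \cdot 10^{-5}$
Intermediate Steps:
$s{\left(E,Y \right)} = 8$ ($s{\left(E,Y \right)} = 48 + 8 \left(2 - 7\right) = 48 + 8 \left(-5\right) = 48 - 40 = 8$)
$N{\left(U,h \right)} = 275 + 8 U h$ ($N{\left(U,h \right)} = 8 U h + 275 = 275 + 8 U h$)
$\frac{1}{-51237 + \frac{1}{N{\left(-156 - 76,-308 \right)} - 10695}} = \frac{1}{-51237 + \frac{1}{\left(275 + 8 \left(-156 - 76\right) \left(-308\right)\right) - 10695}} = \frac{1}{-51237 + \frac{1}{\left(275 + 8 \left(-232\right) \left(-308\right)\right) - 10695}} = \frac{1}{-51237 + \frac{1}{\left(275 + 571648\right) - 10695}} = \frac{1}{-51237 + \frac{1}{571923 - 10695}} = \frac{1}{-51237 + \frac{1}{561228}} = \frac{1}{- \frac{28755639035}{561228}} = - \frac{561228}{28755639035}$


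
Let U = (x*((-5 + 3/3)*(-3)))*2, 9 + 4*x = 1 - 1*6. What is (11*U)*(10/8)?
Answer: -1155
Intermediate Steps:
x = -7/2 (x = -9/4 + (1 - 1*6)/4 = -9/4 + (1 - 6)/4 = -9/4 + (1/4)*(-5) = -9/4 - 5/4 = -7/2 ≈ -3.5000)
U = -84 (U = -7*(-5 + 3/3)*(-3)/2*2 = -7*(-5 + 3*(1/3))*(-3)/2*2 = -7*(-5 + 1)*(-3)/2*2 = -(-14)*(-3)*2 = -7/2*12*2 = -42*2 = -84)
(11*U)*(10/8) = (11*(-84))*(10/8) = -9240/8 = -924*5/4 = -1155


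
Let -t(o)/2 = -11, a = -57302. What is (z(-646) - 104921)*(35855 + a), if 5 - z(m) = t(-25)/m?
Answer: 726792869079/323 ≈ 2.2501e+9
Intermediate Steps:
t(o) = 22 (t(o) = -2*(-11) = 22)
z(m) = 5 - 22/m
(z(-646) - 104921)*(35855 + a) = ((5 - 22/(-646)) - 104921)*(35855 - 57302) = ((5 - 22*(-1/646)) - 104921)*(-21447) = ((5 + 11/323) - 104921)*(-21447) = (1626/323 - 104921)*(-21447) = -33887857/323*(-21447) = 726792869079/323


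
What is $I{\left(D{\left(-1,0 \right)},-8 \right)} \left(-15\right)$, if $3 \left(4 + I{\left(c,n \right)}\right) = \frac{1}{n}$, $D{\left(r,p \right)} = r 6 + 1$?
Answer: $\frac{485}{8} \approx 60.625$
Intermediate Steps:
$D{\left(r,p \right)} = 1 + 6 r$ ($D{\left(r,p \right)} = 6 r + 1 = 1 + 6 r$)
$I{\left(c,n \right)} = -4 + \frac{1}{3 n}$
$I{\left(D{\left(-1,0 \right)},-8 \right)} \left(-15\right) = \left(-4 + \frac{1}{3 \left(-8\right)}\right) \left(-15\right) = \left(-4 + \frac{1}{3} \left(- \frac{1}{8}\right)\right) \left(-15\right) = \left(-4 - \frac{1}{24}\right) \left(-15\right) = \left(- \frac{97}{24}\right) \left(-15\right) = \frac{485}{8}$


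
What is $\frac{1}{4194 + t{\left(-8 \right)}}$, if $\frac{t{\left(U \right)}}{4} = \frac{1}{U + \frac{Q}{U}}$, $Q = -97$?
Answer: $\frac{33}{138434} \approx 0.00023838$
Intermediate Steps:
$t{\left(U \right)} = \frac{4}{U - \frac{97}{U}}$
$\frac{1}{4194 + t{\left(-8 \right)}} = \frac{1}{4194 + 4 \left(-8\right) \frac{1}{-97 + \left(-8\right)^{2}}} = \frac{1}{4194 + 4 \left(-8\right) \frac{1}{-97 + 64}} = \frac{1}{4194 + 4 \left(-8\right) \frac{1}{-33}} = \frac{1}{4194 + 4 \left(-8\right) \left(- \frac{1}{33}\right)} = \frac{1}{4194 + \frac{32}{33}} = \frac{1}{\frac{138434}{33}} = \frac{33}{138434}$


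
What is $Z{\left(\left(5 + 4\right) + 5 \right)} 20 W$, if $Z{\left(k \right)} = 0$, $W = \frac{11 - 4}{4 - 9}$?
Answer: $0$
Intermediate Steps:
$W = - \frac{7}{5}$ ($W = \frac{7}{-5} = 7 \left(- \frac{1}{5}\right) = - \frac{7}{5} \approx -1.4$)
$Z{\left(\left(5 + 4\right) + 5 \right)} 20 W = 0 \cdot 20 \left(- \frac{7}{5}\right) = 0 \left(- \frac{7}{5}\right) = 0$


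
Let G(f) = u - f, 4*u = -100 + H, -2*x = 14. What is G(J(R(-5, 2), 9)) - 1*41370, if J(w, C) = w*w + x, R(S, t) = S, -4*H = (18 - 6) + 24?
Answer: -165661/4 ≈ -41415.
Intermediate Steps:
H = -9 (H = -((18 - 6) + 24)/4 = -(12 + 24)/4 = -¼*36 = -9)
x = -7 (x = -½*14 = -7)
J(w, C) = -7 + w² (J(w, C) = w*w - 7 = w² - 7 = -7 + w²)
u = -109/4 (u = (-100 - 9)/4 = (¼)*(-109) = -109/4 ≈ -27.250)
G(f) = -109/4 - f
G(J(R(-5, 2), 9)) - 1*41370 = (-109/4 - (-7 + (-5)²)) - 1*41370 = (-109/4 - (-7 + 25)) - 41370 = (-109/4 - 1*18) - 41370 = (-109/4 - 18) - 41370 = -181/4 - 41370 = -165661/4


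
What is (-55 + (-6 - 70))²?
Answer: 17161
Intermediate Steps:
(-55 + (-6 - 70))² = (-55 - 76)² = (-131)² = 17161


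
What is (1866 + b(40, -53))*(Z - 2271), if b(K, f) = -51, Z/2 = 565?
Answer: -2070915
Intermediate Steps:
Z = 1130 (Z = 2*565 = 1130)
(1866 + b(40, -53))*(Z - 2271) = (1866 - 51)*(1130 - 2271) = 1815*(-1141) = -2070915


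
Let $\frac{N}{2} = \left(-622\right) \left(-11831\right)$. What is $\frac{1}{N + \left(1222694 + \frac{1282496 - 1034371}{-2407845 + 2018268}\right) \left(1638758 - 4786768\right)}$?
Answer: $- \frac{389577}{1499495981991101302} \approx -2.5981 \cdot 10^{-13}$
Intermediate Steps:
$N = 14717764$ ($N = 2 \left(\left(-622\right) \left(-11831\right)\right) = 2 \cdot 7358882 = 14717764$)
$\frac{1}{N + \left(1222694 + \frac{1282496 - 1034371}{-2407845 + 2018268}\right) \left(1638758 - 4786768\right)} = \frac{1}{14717764 + \left(1222694 + \frac{1282496 - 1034371}{-2407845 + 2018268}\right) \left(1638758 - 4786768\right)} = \frac{1}{14717764 + \left(1222694 + \frac{248125}{-389577}\right) \left(-3148010\right)} = \frac{1}{14717764 + \left(1222694 + 248125 \left(- \frac{1}{389577}\right)\right) \left(-3148010\right)} = \frac{1}{14717764 + \left(1222694 - \frac{248125}{389577}\right) \left(-3148010\right)} = \frac{1}{14717764 + \frac{476333212313}{389577} \left(-3148010\right)} = \frac{1}{14717764 - \frac{1499501715693447130}{389577}} = \frac{1}{- \frac{1499495981991101302}{389577}} = - \frac{389577}{1499495981991101302}$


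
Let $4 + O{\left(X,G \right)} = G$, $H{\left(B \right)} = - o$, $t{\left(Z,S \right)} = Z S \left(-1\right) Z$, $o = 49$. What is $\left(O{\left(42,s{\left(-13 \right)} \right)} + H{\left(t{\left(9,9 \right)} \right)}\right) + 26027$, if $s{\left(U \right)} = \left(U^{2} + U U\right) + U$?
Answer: $26299$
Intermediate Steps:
$t{\left(Z,S \right)} = - S Z^{2}$ ($t{\left(Z,S \right)} = S Z \left(-1\right) Z = - S Z Z = - S Z^{2}$)
$s{\left(U \right)} = U + 2 U^{2}$ ($s{\left(U \right)} = \left(U^{2} + U^{2}\right) + U = 2 U^{2} + U = U + 2 U^{2}$)
$H{\left(B \right)} = -49$ ($H{\left(B \right)} = \left(-1\right) 49 = -49$)
$O{\left(X,G \right)} = -4 + G$
$\left(O{\left(42,s{\left(-13 \right)} \right)} + H{\left(t{\left(9,9 \right)} \right)}\right) + 26027 = \left(\left(-4 - 13 \left(1 + 2 \left(-13\right)\right)\right) - 49\right) + 26027 = \left(\left(-4 - 13 \left(1 - 26\right)\right) - 49\right) + 26027 = \left(\left(-4 - -325\right) - 49\right) + 26027 = \left(\left(-4 + 325\right) - 49\right) + 26027 = \left(321 - 49\right) + 26027 = 272 + 26027 = 26299$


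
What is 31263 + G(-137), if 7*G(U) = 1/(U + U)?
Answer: 59962433/1918 ≈ 31263.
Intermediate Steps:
G(U) = 1/(14*U) (G(U) = 1/(7*(U + U)) = 1/(7*((2*U))) = (1/(2*U))/7 = 1/(14*U))
31263 + G(-137) = 31263 + (1/14)/(-137) = 31263 + (1/14)*(-1/137) = 31263 - 1/1918 = 59962433/1918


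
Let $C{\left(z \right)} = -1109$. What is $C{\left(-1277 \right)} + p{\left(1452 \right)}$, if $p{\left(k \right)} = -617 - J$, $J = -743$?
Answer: $-983$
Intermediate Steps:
$p{\left(k \right)} = 126$ ($p{\left(k \right)} = -617 - -743 = -617 + 743 = 126$)
$C{\left(-1277 \right)} + p{\left(1452 \right)} = -1109 + 126 = -983$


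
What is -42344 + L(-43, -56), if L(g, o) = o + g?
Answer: -42443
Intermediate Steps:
L(g, o) = g + o
-42344 + L(-43, -56) = -42344 + (-43 - 56) = -42344 - 99 = -42443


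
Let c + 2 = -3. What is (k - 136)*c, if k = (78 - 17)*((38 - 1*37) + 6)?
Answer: -1455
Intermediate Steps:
c = -5 (c = -2 - 3 = -5)
k = 427 (k = 61*((38 - 37) + 6) = 61*(1 + 6) = 61*7 = 427)
(k - 136)*c = (427 - 136)*(-5) = 291*(-5) = -1455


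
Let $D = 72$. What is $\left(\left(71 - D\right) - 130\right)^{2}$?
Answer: $17161$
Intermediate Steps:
$\left(\left(71 - D\right) - 130\right)^{2} = \left(\left(71 - 72\right) - 130\right)^{2} = \left(-1 - 130\right)^{2} = \left(-131\right)^{2} = 17161$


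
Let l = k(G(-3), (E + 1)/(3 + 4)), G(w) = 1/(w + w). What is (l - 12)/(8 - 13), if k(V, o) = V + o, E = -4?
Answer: 529/210 ≈ 2.5190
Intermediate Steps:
G(w) = 1/(2*w)
l = -25/42 (l = (½)/(-3) + (-4 + 1)/(3 + 4) = (½)*(-⅓) - 3/7 = -⅙ - 3*⅐ = -⅙ - 3/7 = -25/42 ≈ -0.59524)
(l - 12)/(8 - 13) = (-25/42 - 12)/(8 - 13) = -529/42/(-5) = -⅕*(-529/42) = 529/210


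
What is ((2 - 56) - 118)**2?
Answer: 29584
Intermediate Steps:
((2 - 56) - 118)**2 = (-54 - 118)**2 = (-172)**2 = 29584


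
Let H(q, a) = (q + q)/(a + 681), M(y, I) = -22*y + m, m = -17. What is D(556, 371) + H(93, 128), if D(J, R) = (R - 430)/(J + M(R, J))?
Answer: 1465609/6167007 ≈ 0.23765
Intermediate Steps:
M(y, I) = -17 - 22*y (M(y, I) = -22*y - 17 = -17 - 22*y)
H(q, a) = 2*q/(681 + a) (H(q, a) = (2*q)/(681 + a) = 2*q/(681 + a))
D(J, R) = (-430 + R)/(-17 + J - 22*R) (D(J, R) = (R - 430)/(J + (-17 - 22*R)) = (-430 + R)/(-17 + J - 22*R))
D(556, 371) + H(93, 128) = (430 - 1*371)/(17 - 1*556 + 22*371) + 2*93/(681 + 128) = (430 - 371)/(17 - 556 + 8162) + 2*93/809 = 59/7623 + 2*93*(1/809) = (1/7623)*59 + 186/809 = 59/7623 + 186/809 = 1465609/6167007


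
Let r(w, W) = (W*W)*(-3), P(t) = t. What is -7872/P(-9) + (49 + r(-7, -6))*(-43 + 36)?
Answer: 3863/3 ≈ 1287.7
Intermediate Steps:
r(w, W) = -3*W² (r(w, W) = W²*(-3) = -3*W²)
-7872/P(-9) + (49 + r(-7, -6))*(-43 + 36) = -7872/(-9) + (49 - 3*(-6)²)*(-43 + 36) = -7872*(-1)/9 + (49 - 3*36)*(-7) = -82*(-32/3) + (49 - 108)*(-7) = 2624/3 - 59*(-7) = 2624/3 + 413 = 3863/3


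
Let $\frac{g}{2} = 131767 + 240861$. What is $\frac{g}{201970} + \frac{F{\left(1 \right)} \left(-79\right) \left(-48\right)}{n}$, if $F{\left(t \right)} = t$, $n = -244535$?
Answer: $\frac{955133188}{259940705} \approx 3.6744$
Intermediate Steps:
$g = 745256$ ($g = 2 \left(131767 + 240861\right) = 2 \cdot 372628 = 745256$)
$\frac{g}{201970} + \frac{F{\left(1 \right)} \left(-79\right) \left(-48\right)}{n} = \frac{745256}{201970} + \frac{1 \left(-79\right) \left(-48\right)}{-244535} = 745256 \cdot \frac{1}{201970} + \left(-79\right) \left(-48\right) \left(- \frac{1}{244535}\right) = \frac{19612}{5315} + 3792 \left(- \frac{1}{244535}\right) = \frac{19612}{5315} - \frac{3792}{244535} = \frac{955133188}{259940705}$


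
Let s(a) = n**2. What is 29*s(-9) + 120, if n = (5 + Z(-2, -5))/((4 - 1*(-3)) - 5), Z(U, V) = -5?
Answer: 120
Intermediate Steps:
n = 0 (n = (5 - 5)/((4 - 1*(-3)) - 5) = 0/((4 + 3) - 5) = 0/(7 - 5) = 0/2 = 0*(1/2) = 0)
s(a) = 0 (s(a) = 0**2 = 0)
29*s(-9) + 120 = 29*0 + 120 = 0 + 120 = 120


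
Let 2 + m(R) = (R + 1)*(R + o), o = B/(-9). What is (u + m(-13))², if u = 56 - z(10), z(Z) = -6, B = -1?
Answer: 414736/9 ≈ 46082.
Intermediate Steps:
o = ⅑ (o = -1/(-9) = -1*(-⅑) = ⅑ ≈ 0.11111)
m(R) = -2 + (1 + R)*(⅑ + R) (m(R) = -2 + (R + 1)*(R + ⅑) = -2 + (1 + R)*(⅑ + R))
u = 62 (u = 56 - 1*(-6) = 56 + 6 = 62)
(u + m(-13))² = (62 + (-17/9 + (-13)² + (10/9)*(-13)))² = (62 + (-17/9 + 169 - 130/9))² = (62 + 458/3)² = (644/3)² = 414736/9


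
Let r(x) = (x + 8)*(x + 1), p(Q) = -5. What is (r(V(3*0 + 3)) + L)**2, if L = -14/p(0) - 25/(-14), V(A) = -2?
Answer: 9801/4900 ≈ 2.0002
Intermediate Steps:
L = 321/70 (L = -14/(-5) - 25/(-14) = -14*(-1/5) - 25*(-1/14) = 14/5 + 25/14 = 321/70 ≈ 4.5857)
r(x) = (1 + x)*(8 + x) (r(x) = (8 + x)*(1 + x) = (1 + x)*(8 + x))
(r(V(3*0 + 3)) + L)**2 = ((8 + (-2)**2 + 9*(-2)) + 321/70)**2 = ((8 + 4 - 18) + 321/70)**2 = (-6 + 321/70)**2 = (-99/70)**2 = 9801/4900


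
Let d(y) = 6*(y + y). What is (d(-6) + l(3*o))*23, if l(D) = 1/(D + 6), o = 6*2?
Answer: -69529/42 ≈ -1655.5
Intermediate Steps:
o = 12
l(D) = 1/(6 + D)
d(y) = 12*y (d(y) = 6*(2*y) = 12*y)
(d(-6) + l(3*o))*23 = (12*(-6) + 1/(6 + 3*12))*23 = (-72 + 1/(6 + 36))*23 = (-72 + 1/42)*23 = -3023/42*23 = -69529/42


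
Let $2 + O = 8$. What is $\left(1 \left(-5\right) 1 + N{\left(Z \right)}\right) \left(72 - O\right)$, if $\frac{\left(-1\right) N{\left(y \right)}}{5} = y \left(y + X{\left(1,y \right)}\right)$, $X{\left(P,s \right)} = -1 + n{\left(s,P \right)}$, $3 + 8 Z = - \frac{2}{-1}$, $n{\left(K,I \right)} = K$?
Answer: $- \frac{6105}{16} \approx -381.56$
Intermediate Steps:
$O = 6$ ($O = -2 + 8 = 6$)
$Z = - \frac{1}{8}$ ($Z = - \frac{3}{8} + \frac{\left(-2\right) \frac{1}{-1}}{8} = - \frac{3}{8} + \frac{\left(-2\right) \left(-1\right)}{8} = - \frac{3}{8} + \frac{1}{8} \cdot 2 = - \frac{3}{8} + \frac{1}{4} = - \frac{1}{8} \approx -0.125$)
$X{\left(P,s \right)} = -1 + s$
$N{\left(y \right)} = - 5 y \left(-1 + 2 y\right)$ ($N{\left(y \right)} = - 5 y \left(y + \left(-1 + y\right)\right) = - 5 y \left(-1 + 2 y\right)$)
$\left(1 \left(-5\right) 1 + N{\left(Z \right)}\right) \left(72 - O\right) = \left(1 \left(-5\right) 1 + 5 \left(- \frac{1}{8}\right) \left(1 - - \frac{1}{4}\right)\right) \left(72 - 6\right) = \left(\left(-5\right) 1 + 5 \left(- \frac{1}{8}\right) \left(1 + \frac{1}{4}\right)\right) \left(72 - 6\right) = \left(-5 + 5 \left(- \frac{1}{8}\right) \frac{5}{4}\right) 66 = \left(-5 - \frac{25}{32}\right) 66 = \left(- \frac{185}{32}\right) 66 = - \frac{6105}{16}$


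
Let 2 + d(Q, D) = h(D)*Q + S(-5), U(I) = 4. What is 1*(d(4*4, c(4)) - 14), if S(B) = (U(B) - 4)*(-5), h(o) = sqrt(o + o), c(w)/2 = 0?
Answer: -16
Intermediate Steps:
c(w) = 0 (c(w) = 2*0 = 0)
h(o) = sqrt(2)*sqrt(o) (h(o) = sqrt(2*o) = sqrt(2)*sqrt(o))
S(B) = 0 (S(B) = (4 - 4)*(-5) = 0*(-5) = 0)
d(Q, D) = -2 + Q*sqrt(2)*sqrt(D) (d(Q, D) = -2 + ((sqrt(2)*sqrt(D))*Q + 0) = -2 + (Q*sqrt(2)*sqrt(D) + 0) = -2 + Q*sqrt(2)*sqrt(D))
1*(d(4*4, c(4)) - 14) = 1*((-2 + (4*4)*sqrt(2)*sqrt(0)) - 14) = 1*((-2 + 16*sqrt(2)*0) - 14) = 1*((-2 + 0) - 14) = 1*(-2 - 14) = 1*(-16) = -16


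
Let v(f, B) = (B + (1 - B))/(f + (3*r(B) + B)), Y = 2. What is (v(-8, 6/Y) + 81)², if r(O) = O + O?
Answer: 1110916/169 ≈ 6573.5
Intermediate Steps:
r(O) = 2*O
v(f, B) = 1/(f + 7*B) (v(f, B) = (B + (1 - B))/(f + (3*(2*B) + B)) = 1/(f + (6*B + B)) = 1/(f + 7*B))
(v(-8, 6/Y) + 81)² = (1/(-8 + 7*(6/2)) + 81)² = (1/(-8 + 7*(6*(½))) + 81)² = (1/(-8 + 7*3) + 81)² = (1/(-8 + 21) + 81)² = (1/13 + 81)² = (1054/13)² = 1110916/169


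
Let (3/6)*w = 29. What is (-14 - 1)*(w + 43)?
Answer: -1515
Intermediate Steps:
w = 58 (w = 2*29 = 58)
(-14 - 1)*(w + 43) = (-14 - 1)*(58 + 43) = -15*101 = -1515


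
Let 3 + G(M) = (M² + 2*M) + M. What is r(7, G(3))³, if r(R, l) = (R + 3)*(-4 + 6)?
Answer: 8000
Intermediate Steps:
G(M) = -3 + M² + 3*M (G(M) = -3 + ((M² + 2*M) + M) = -3 + (M² + 3*M) = -3 + M² + 3*M)
r(R, l) = 6 + 2*R (r(R, l) = (3 + R)*2 = 6 + 2*R)
r(7, G(3))³ = (6 + 2*7)³ = (6 + 14)³ = 20³ = 8000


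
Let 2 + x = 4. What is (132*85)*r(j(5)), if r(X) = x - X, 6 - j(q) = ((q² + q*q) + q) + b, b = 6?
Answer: 639540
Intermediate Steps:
x = 2 (x = -2 + 4 = 2)
j(q) = -q - 2*q² (j(q) = 6 - (((q² + q*q) + q) + 6) = 6 - (((q² + q²) + q) + 6) = 6 - ((2*q² + q) + 6) = 6 - ((q + 2*q²) + 6) = 6 - (6 + q + 2*q²) = 6 + (-6 - q - 2*q²) = -q - 2*q²)
r(X) = 2 - X
(132*85)*r(j(5)) = (132*85)*(2 - 5*(-1 - 2*5)) = 11220*(2 - 5*(-1 - 10)) = 11220*(2 - 5*(-11)) = 11220*(2 - 1*(-55)) = 11220*(2 + 55) = 11220*57 = 639540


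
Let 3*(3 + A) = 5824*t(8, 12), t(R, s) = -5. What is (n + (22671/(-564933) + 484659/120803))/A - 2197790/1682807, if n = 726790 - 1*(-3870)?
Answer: -12195549914402076350264/159299808843736211357 ≈ -76.557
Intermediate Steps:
n = 730660 (n = 726790 + 3870 = 730660)
A = -29129/3 (A = -3 + (5824*(-5))/3 = -3 + (⅓)*(-29120) = -3 - 29120/3 = -29129/3 ≈ -9709.7)
(n + (22671/(-564933) + 484659/120803))/A - 2197790/1682807 = (730660 + (22671/(-564933) + 484659/120803))/(-29129/3) - 2197790/1682807 = (730660 + (22671*(-1/564933) + 484659*(1/120803)))*(-3/29129) - 2197790*1/1682807 = (730660 + (-7557/188311 + 484659/120803))*(-3/29129) - 313970/240401 = (730660 + 90353712678/22748533733)*(-3/29129) - 313970/240401 = (16621534011066458/22748533733)*(-3/29129) - 313970/240401 = -49864602033199374/662642039108557 - 313970/240401 = -12195549914402076350264/159299808843736211357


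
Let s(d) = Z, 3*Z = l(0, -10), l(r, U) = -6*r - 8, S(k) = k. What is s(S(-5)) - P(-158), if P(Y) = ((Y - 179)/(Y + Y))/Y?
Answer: -398413/149784 ≈ -2.6599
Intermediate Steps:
l(r, U) = -8 - 6*r
Z = -8/3 (Z = (-8 - 6*0)/3 = (-8 + 0)/3 = (⅓)*(-8) = -8/3 ≈ -2.6667)
s(d) = -8/3
P(Y) = (-179 + Y)/(2*Y²) (P(Y) = ((-179 + Y)/((2*Y)))/Y = ((-179 + Y)*(1/(2*Y)))/Y = ((-179 + Y)/(2*Y))/Y = (-179 + Y)/(2*Y²))
s(S(-5)) - P(-158) = -8/3 - (-179 - 158)/(2*(-158)²) = -8/3 - (-337)/(2*24964) = -8/3 - 1*(-337/49928) = -8/3 + 337/49928 = -398413/149784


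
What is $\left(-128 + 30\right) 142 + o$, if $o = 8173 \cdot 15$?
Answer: $108679$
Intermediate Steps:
$o = 122595$
$\left(-128 + 30\right) 142 + o = \left(-128 + 30\right) 142 + 122595 = \left(-98\right) 142 + 122595 = -13916 + 122595 = 108679$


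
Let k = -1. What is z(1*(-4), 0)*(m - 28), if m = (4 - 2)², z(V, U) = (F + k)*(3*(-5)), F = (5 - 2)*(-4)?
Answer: -4680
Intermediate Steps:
F = -12 (F = 3*(-4) = -12)
z(V, U) = 195 (z(V, U) = (-12 - 1)*(3*(-5)) = -13*(-15) = 195)
m = 4 (m = 2² = 4)
z(1*(-4), 0)*(m - 28) = 195*(4 - 28) = 195*(-24) = -4680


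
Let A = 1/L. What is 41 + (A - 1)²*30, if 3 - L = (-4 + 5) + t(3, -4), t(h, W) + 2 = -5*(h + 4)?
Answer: 35227/507 ≈ 69.481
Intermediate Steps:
t(h, W) = -22 - 5*h (t(h, W) = -2 - 5*(h + 4) = -2 - 5*(4 + h) = -2 + (-20 - 5*h) = -22 - 5*h)
L = 39 (L = 3 - ((-4 + 5) + (-22 - 5*3)) = 3 - (1 + (-22 - 15)) = 3 - (1 - 37) = 3 - 1*(-36) = 3 + 36 = 39)
A = 1/39 ≈ 0.025641
41 + (A - 1)²*30 = 41 + (1/39 - 1)²*30 = 41 + (-38/39)²*30 = 41 + (1444/1521)*30 = 41 + 14440/507 = 35227/507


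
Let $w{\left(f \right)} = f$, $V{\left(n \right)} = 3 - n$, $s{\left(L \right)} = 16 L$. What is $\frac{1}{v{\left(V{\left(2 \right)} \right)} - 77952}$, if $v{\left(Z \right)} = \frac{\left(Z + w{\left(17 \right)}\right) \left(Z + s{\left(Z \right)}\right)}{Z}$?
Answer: $- \frac{1}{77646} \approx -1.2879 \cdot 10^{-5}$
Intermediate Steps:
$v{\left(Z \right)} = 289 + 17 Z$ ($v{\left(Z \right)} = \frac{\left(Z + 17\right) \left(Z + 16 Z\right)}{Z} = \frac{\left(17 + Z\right) 17 Z}{Z} = \frac{17 Z \left(17 + Z\right)}{Z} = 289 + 17 Z$)
$\frac{1}{v{\left(V{\left(2 \right)} \right)} - 77952} = \frac{1}{\left(289 + 17 \left(3 - 2\right)\right) - 77952} = \frac{1}{\left(289 + 17 \cdot 1\right) - 77952} = \frac{1}{\left(289 + 17\right) - 77952} = \frac{1}{306 - 77952} = \frac{1}{-77646} = - \frac{1}{77646}$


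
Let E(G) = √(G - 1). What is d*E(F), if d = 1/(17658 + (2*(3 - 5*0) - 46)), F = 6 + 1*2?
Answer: √7/17618 ≈ 0.00015017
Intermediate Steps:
F = 8 (F = 6 + 2 = 8)
E(G) = √(-1 + G)
d = 1/17618 (d = 1/(17658 + (2*(3 + 0) - 46)) = 1/(17658 + (2*3 - 46)) = 1/(17658 + (6 - 46)) = 1/(17658 - 40) = 1/17618 ≈ 5.6760e-5)
d*E(F) = √(-1 + 8)/17618 = √7/17618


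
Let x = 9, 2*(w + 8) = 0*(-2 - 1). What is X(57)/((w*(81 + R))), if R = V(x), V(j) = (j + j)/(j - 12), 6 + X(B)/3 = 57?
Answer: -51/200 ≈ -0.25500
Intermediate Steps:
w = -8 (w = -8 + (0*(-2 - 1))/2 = -8 + (0*(-3))/2 = -8 + (1/2)*0 = -8 + 0 = -8)
X(B) = 153 (X(B) = -18 + 3*57 = -18 + 171 = 153)
V(j) = 2*j/(-12 + j) (V(j) = (2*j)/(-12 + j) = 2*j/(-12 + j))
R = -6 (R = 2*9/(-12 + 9) = 2*9/(-3) = 2*9*(-1/3) = -6)
X(57)/((w*(81 + R))) = 153/((-8*(81 - 6))) = 153/((-8*75)) = 153/(-600) = 153*(-1/600) = -51/200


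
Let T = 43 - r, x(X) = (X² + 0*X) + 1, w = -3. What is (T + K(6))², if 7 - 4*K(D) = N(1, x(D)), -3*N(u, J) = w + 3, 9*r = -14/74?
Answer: 3556333225/1774224 ≈ 2004.4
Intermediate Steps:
x(X) = 1 + X² (x(X) = (X² + 0) + 1 = X² + 1 = 1 + X²)
r = -7/333 (r = (-14/74)/9 = (-14*1/74)/9 = (⅑)*(-7/37) = -7/333 ≈ -0.021021)
N(u, J) = 0 (N(u, J) = -(-3 + 3)/3 = -⅓*0 = 0)
K(D) = 7/4 (K(D) = 7/4 - ¼*0 = 7/4 + 0 = 7/4)
T = 14326/333 (T = 43 - 1*(-7/333) = 43 + 7/333 = 14326/333 ≈ 43.021)
(T + K(6))² = (14326/333 + 7/4)² = (59635/1332)² = 3556333225/1774224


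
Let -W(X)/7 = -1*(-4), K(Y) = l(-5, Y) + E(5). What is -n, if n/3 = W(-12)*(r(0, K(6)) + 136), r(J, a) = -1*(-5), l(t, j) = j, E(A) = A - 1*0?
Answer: 11844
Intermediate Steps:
E(A) = A (E(A) = A + 0 = A)
K(Y) = 5 + Y (K(Y) = Y + 5 = 5 + Y)
W(X) = -28 (W(X) = -(-7)*(-4) = -7*4 = -28)
r(J, a) = 5
n = -11844 (n = 3*(-28*(5 + 136)) = 3*(-28*141) = 3*(-3948) = -11844)
-n = -1*(-11844) = 11844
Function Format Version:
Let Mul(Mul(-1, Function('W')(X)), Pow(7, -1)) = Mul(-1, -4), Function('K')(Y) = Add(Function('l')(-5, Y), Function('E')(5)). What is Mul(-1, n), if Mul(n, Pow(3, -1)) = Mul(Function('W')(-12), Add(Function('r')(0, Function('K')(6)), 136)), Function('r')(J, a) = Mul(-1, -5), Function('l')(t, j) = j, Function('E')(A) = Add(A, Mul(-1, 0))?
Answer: 11844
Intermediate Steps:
Function('E')(A) = A (Function('E')(A) = Add(A, 0) = A)
Function('K')(Y) = Add(5, Y) (Function('K')(Y) = Add(Y, 5) = Add(5, Y))
Function('W')(X) = -28 (Function('W')(X) = Mul(-7, Mul(-1, -4)) = Mul(-7, 4) = -28)
Function('r')(J, a) = 5
n = -11844 (n = Mul(3, Mul(-28, Add(5, 136))) = Mul(3, Mul(-28, 141)) = Mul(3, -3948) = -11844)
Mul(-1, n) = Mul(-1, -11844) = 11844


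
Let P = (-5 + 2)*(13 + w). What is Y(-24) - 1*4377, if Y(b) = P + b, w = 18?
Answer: -4494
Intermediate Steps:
P = -93 (P = (-5 + 2)*(13 + 18) = -3*31 = -93)
Y(b) = -93 + b
Y(-24) - 1*4377 = (-93 - 24) - 1*4377 = -117 - 4377 = -4494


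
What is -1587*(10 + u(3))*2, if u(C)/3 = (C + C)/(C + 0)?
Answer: -50784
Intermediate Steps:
u(C) = 6 (u(C) = 3*((C + C)/(C + 0)) = 3*((2*C)/C) = 3*2 = 6)
-1587*(10 + u(3))*2 = -1587*(10 + 6)*2 = -25392*2 = -1587*32 = -50784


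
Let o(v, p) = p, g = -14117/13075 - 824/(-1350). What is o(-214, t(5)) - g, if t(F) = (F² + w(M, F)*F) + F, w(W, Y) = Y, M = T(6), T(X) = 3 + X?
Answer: 19582058/353025 ≈ 55.469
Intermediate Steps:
M = 9 (M = 3 + 6 = 9)
g = -165683/353025 (g = -14117*1/13075 - 824*(-1/1350) = -14117/13075 + 412/675 = -165683/353025 ≈ -0.46932)
t(F) = F + 2*F² (t(F) = (F² + F*F) + F = (F² + F²) + F = 2*F² + F = F + 2*F²)
o(-214, t(5)) - g = 5*(1 + 2*5) - 1*(-165683/353025) = 5*(1 + 10) + 165683/353025 = 5*11 + 165683/353025 = 55 + 165683/353025 = 19582058/353025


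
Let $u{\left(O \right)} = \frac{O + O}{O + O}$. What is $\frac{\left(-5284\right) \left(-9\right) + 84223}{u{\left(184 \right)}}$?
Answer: $131779$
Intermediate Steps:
$u{\left(O \right)} = 1$ ($u{\left(O \right)} = \frac{2 O}{2 O} = 2 O \frac{1}{2 O} = 1$)
$\frac{\left(-5284\right) \left(-9\right) + 84223}{u{\left(184 \right)}} = \frac{\left(-5284\right) \left(-9\right) + 84223}{1} = \left(47556 + 84223\right) 1 = 131779 \cdot 1 = 131779$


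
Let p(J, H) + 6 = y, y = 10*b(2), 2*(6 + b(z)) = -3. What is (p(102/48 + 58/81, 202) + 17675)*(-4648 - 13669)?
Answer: -322269298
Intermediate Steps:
b(z) = -15/2 (b(z) = -6 + (½)*(-3) = -6 - 3/2 = -15/2)
y = -75 (y = 10*(-15/2) = -75)
p(J, H) = -81 (p(J, H) = -6 - 75 = -81)
(p(102/48 + 58/81, 202) + 17675)*(-4648 - 13669) = (-81 + 17675)*(-4648 - 13669) = 17594*(-18317) = -322269298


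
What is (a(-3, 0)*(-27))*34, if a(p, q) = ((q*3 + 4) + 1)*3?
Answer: -13770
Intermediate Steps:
a(p, q) = 15 + 9*q (a(p, q) = ((3*q + 4) + 1)*3 = ((4 + 3*q) + 1)*3 = (5 + 3*q)*3 = 15 + 9*q)
(a(-3, 0)*(-27))*34 = ((15 + 9*0)*(-27))*34 = ((15 + 0)*(-27))*34 = (15*(-27))*34 = -405*34 = -13770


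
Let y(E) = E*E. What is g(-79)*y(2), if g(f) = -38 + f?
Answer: -468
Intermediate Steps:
y(E) = E**2
g(-79)*y(2) = (-38 - 79)*2**2 = -117*4 = -468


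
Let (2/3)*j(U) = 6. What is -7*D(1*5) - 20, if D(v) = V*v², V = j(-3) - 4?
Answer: -895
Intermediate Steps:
j(U) = 9 (j(U) = (3/2)*6 = 9)
V = 5 (V = 9 - 4 = 5)
D(v) = 5*v²
-7*D(1*5) - 20 = -35*(1*5)² - 20 = -35*5² - 20 = -35*25 - 20 = -7*125 - 20 = -875 - 20 = -895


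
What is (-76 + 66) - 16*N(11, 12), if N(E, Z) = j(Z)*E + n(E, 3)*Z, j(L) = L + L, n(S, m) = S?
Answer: -6346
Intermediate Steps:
j(L) = 2*L
N(E, Z) = 3*E*Z (N(E, Z) = (2*Z)*E + E*Z = 2*E*Z + E*Z = 3*E*Z)
(-76 + 66) - 16*N(11, 12) = (-76 + 66) - 48*11*12 = -10 - 16*396 = -10 - 6336 = -6346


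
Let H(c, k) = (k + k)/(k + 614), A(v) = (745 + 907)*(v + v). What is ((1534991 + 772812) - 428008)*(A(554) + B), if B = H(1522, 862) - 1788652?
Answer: 28970173033865/369 ≈ 7.8510e+10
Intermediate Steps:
A(v) = 3304*v (A(v) = 1652*(2*v) = 3304*v)
H(c, k) = 2*k/(614 + k) (H(c, k) = (2*k)/(614 + k) = 2*k/(614 + k))
B = -660012157/369 (B = 2*862/(614 + 862) - 1788652 = 2*862/1476 - 1788652 = 2*862*(1/1476) - 1788652 = 431/369 - 1788652 = -660012157/369 ≈ -1.7887e+6)
((1534991 + 772812) - 428008)*(A(554) + B) = ((1534991 + 772812) - 428008)*(3304*554 - 660012157/369) = (2307803 - 428008)*(1830416 - 660012157/369) = 1879795*(15411347/369) = 28970173033865/369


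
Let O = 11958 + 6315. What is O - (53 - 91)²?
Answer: 16829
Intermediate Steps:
O = 18273
O - (53 - 91)² = 18273 - (53 - 91)² = 18273 - 1*(-38)² = 18273 - 1*1444 = 18273 - 1444 = 16829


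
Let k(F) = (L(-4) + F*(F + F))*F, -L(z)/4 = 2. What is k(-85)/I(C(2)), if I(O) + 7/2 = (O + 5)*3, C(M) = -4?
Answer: 2455140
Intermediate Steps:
L(z) = -8 (L(z) = -4*2 = -8)
I(O) = 23/2 + 3*O (I(O) = -7/2 + (O + 5)*3 = -7/2 + (5 + O)*3 = -7/2 + (15 + 3*O) = 23/2 + 3*O)
k(F) = F*(-8 + 2*F**2) (k(F) = (-8 + F*(F + F))*F = (-8 + F*(2*F))*F = (-8 + 2*F**2)*F = F*(-8 + 2*F**2))
k(-85)/I(C(2)) = (2*(-85)*(-4 + (-85)**2))/(23/2 + 3*(-4)) = (2*(-85)*(-4 + 7225))/(23/2 - 12) = (2*(-85)*7221)/(-1/2) = -1227570*(-2) = 2455140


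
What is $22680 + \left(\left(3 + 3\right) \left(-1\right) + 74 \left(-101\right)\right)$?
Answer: $15200$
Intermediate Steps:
$22680 + \left(\left(3 + 3\right) \left(-1\right) + 74 \left(-101\right)\right) = 22680 + \left(6 \left(-1\right) - 7474\right) = 22680 - 7480 = 15200$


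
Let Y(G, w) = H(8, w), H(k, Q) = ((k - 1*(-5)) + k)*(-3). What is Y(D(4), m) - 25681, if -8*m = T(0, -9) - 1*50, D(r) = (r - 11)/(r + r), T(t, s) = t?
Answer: -25744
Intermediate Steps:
D(r) = (-11 + r)/(2*r) (D(r) = (-11 + r)/((2*r)) = (-11 + r)*(1/(2*r)) = (-11 + r)/(2*r))
H(k, Q) = -15 - 6*k (H(k, Q) = ((k + 5) + k)*(-3) = ((5 + k) + k)*(-3) = (5 + 2*k)*(-3) = -15 - 6*k)
m = 25/4 (m = -(0 - 1*50)/8 = -(0 - 50)/8 = -⅛*(-50) = 25/4 ≈ 6.2500)
Y(G, w) = -63 (Y(G, w) = -15 - 6*8 = -15 - 48 = -63)
Y(D(4), m) - 25681 = -63 - 25681 = -25744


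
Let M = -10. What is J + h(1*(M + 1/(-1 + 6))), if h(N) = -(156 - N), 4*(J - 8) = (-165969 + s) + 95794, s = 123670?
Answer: 264319/20 ≈ 13216.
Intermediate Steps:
J = 53527/4 (J = 8 + ((-165969 + 123670) + 95794)/4 = 8 + (-42299 + 95794)/4 = 8 + (1/4)*53495 = 8 + 53495/4 = 53527/4 ≈ 13382.)
h(N) = -156 + N
J + h(1*(M + 1/(-1 + 6))) = 53527/4 + (-156 + 1*(-10 + 1/(-1 + 6))) = 53527/4 + (-156 + 1*(-10 + 1/5)) = 53527/4 + (-156 + 1*(-49/5)) = 53527/4 + (-156 - 49/5) = 53527/4 - 829/5 = 264319/20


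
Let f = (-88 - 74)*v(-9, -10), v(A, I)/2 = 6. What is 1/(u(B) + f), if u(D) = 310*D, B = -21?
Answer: -1/8454 ≈ -0.00011829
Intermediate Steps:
v(A, I) = 12 (v(A, I) = 2*6 = 12)
f = -1944 (f = (-88 - 74)*12 = -162*12 = -1944)
1/(u(B) + f) = 1/(310*(-21) - 1944) = 1/(-6510 - 1944) = 1/(-8454) = -1/8454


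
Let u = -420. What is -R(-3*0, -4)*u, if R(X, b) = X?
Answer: 0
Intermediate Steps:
-R(-3*0, -4)*u = -(-3*0)*(-420) = -0*(-420) = -1*0 = 0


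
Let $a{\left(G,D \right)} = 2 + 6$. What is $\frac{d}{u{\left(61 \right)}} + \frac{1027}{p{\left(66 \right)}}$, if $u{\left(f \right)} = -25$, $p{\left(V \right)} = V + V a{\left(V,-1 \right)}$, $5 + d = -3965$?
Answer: $\frac{476771}{2970} \approx 160.53$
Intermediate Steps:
$d = -3970$ ($d = -5 - 3965 = -3970$)
$a{\left(G,D \right)} = 8$
$p{\left(V \right)} = 9 V$ ($p{\left(V \right)} = V + V 8 = V + 8 V = 9 V$)
$\frac{d}{u{\left(61 \right)}} + \frac{1027}{p{\left(66 \right)}} = - \frac{3970}{-25} + \frac{1027}{9 \cdot 66} = \left(-3970\right) \left(- \frac{1}{25}\right) + \frac{1027}{594} = \frac{794}{5} + 1027 \cdot \frac{1}{594} = \frac{794}{5} + \frac{1027}{594} = \frac{476771}{2970}$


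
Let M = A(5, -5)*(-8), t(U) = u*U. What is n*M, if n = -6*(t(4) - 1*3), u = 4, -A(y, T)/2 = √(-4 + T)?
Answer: -3744*I ≈ -3744.0*I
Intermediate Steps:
A(y, T) = -2*√(-4 + T)
t(U) = 4*U
n = -78 (n = -6*(4*4 - 1*3) = -6*(16 - 3) = -6*13 = -78)
M = 48*I (M = -2*√(-4 - 5)*(-8) = -6*I*(-8) = 48*I ≈ 48.0*I)
n*M = -3744*I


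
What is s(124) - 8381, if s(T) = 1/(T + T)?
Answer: -2078487/248 ≈ -8381.0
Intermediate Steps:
s(T) = 1/(2*T)
s(124) - 8381 = (1/2)/124 - 8381 = (1/2)*(1/124) - 8381 = 1/248 - 8381 = -2078487/248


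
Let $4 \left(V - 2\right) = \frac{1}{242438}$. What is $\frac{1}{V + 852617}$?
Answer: $\frac{969752}{826828980489} \approx 1.1729 \cdot 10^{-6}$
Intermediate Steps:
$V = \frac{1939505}{969752}$ ($V = 2 + \frac{1}{4 \cdot 242438} = 2 + \frac{1}{4} \cdot \frac{1}{242438} = 2 + \frac{1}{969752} = \frac{1939505}{969752} \approx 2.0$)
$\frac{1}{V + 852617} = \frac{1}{\frac{1939505}{969752} + 852617} = \frac{1}{\frac{826828980489}{969752}} = \frac{969752}{826828980489}$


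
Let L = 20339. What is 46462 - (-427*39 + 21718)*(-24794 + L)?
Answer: 22611037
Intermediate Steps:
46462 - (-427*39 + 21718)*(-24794 + L) = 46462 - (-427*39 + 21718)*(-24794 + 20339) = 46462 - (-16653 + 21718)*(-4455) = 46462 - 5065*(-4455) = 46462 - 1*(-22564575) = 46462 + 22564575 = 22611037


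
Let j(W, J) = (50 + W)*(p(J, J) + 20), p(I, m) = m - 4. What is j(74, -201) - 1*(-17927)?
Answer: -5013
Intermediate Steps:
p(I, m) = -4 + m
j(W, J) = (16 + J)*(50 + W) (j(W, J) = (50 + W)*((-4 + J) + 20) = (50 + W)*(16 + J) = (16 + J)*(50 + W))
j(74, -201) - 1*(-17927) = (800 + 16*74 + 50*(-201) - 201*74) - 1*(-17927) = (800 + 1184 - 10050 - 14874) + 17927 = -22940 + 17927 = -5013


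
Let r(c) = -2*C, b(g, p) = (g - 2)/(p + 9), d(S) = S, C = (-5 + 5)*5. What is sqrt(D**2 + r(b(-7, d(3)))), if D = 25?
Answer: 25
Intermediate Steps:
C = 0 (C = 0*5 = 0)
b(g, p) = (-2 + g)/(9 + p)
r(c) = 0 (r(c) = -2*0 = 0)
sqrt(D**2 + r(b(-7, d(3)))) = sqrt(25**2 + 0) = sqrt(625 + 0) = sqrt(625) = 25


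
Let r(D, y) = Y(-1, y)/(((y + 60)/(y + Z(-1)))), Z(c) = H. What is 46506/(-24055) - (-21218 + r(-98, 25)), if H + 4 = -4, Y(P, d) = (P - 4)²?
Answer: 510232209/24055 ≈ 21211.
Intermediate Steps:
Y(P, d) = (-4 + P)²
H = -8 (H = -4 - 4 = -8)
Z(c) = -8
r(D, y) = 25*(-8 + y)/(60 + y) (r(D, y) = (-4 - 1)²/(((y + 60)/(y - 8))) = (-5)²/(((60 + y)/(-8 + y))) = 25/(((60 + y)/(-8 + y))) = 25*((-8 + y)/(60 + y)) = 25*(-8 + y)/(60 + y))
46506/(-24055) - (-21218 + r(-98, 25)) = 46506/(-24055) - (-21218 + 25*(-8 + 25)/(60 + 25)) = 46506*(-1/24055) - (-21218 + 25*17/85) = -46506/24055 - (-21218 + 25*(1/85)*17) = -46506/24055 - (-21218 + 5) = -46506/24055 - 1*(-21213) = -46506/24055 + 21213 = 510232209/24055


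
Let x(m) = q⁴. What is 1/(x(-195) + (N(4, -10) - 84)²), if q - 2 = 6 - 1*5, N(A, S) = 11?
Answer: 1/5410 ≈ 0.00018484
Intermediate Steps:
q = 3 (q = 2 + (6 - 1*5) = 2 + (6 - 5) = 2 + 1 = 3)
x(m) = 81 (x(m) = 3⁴ = 81)
1/(x(-195) + (N(4, -10) - 84)²) = 1/(81 + (11 - 84)²) = 1/(81 + (-73)²) = 1/(81 + 5329) = 1/5410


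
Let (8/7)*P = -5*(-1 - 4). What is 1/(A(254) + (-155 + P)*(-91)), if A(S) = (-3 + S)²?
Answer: 8/600923 ≈ 1.3313e-5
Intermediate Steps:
P = 175/8 (P = 7*(-5*(-1 - 4))/8 = 7*(-5*(-5))/8 = (7/8)*25 = 175/8 ≈ 21.875)
1/(A(254) + (-155 + P)*(-91)) = 1/((-3 + 254)² + (-155 + 175/8)*(-91)) = 1/(251² - 1065/8*(-91)) = 1/(63001 + 96915/8) = 1/(600923/8) = 8/600923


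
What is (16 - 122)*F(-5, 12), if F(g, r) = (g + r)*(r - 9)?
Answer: -2226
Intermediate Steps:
F(g, r) = (-9 + r)*(g + r) (F(g, r) = (g + r)*(-9 + r) = (-9 + r)*(g + r))
(16 - 122)*F(-5, 12) = (16 - 122)*(12**2 - 9*(-5) - 9*12 - 5*12) = -106*(144 + 45 - 108 - 60) = -106*21 = -2226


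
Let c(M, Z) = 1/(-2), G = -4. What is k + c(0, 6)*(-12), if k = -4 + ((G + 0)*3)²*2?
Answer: 290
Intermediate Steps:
c(M, Z) = -½
k = 284 (k = -4 + ((-4 + 0)*3)²*2 = -4 + (-4*3)²*2 = -4 + (-12)²*2 = -4 + 144*2 = -4 + 288 = 284)
k + c(0, 6)*(-12) = 284 - ½*(-12) = 284 + 6 = 290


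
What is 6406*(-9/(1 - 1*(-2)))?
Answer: -19218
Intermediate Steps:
6406*(-9/(1 - 1*(-2))) = 6406*(-9/(1 + 2)) = 6406*(-9/3) = 6406*(-9*⅓) = 6406*(-3) = -19218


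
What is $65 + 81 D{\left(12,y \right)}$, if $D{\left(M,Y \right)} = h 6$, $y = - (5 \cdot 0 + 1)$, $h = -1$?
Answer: $-421$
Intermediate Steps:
$y = -1$ ($y = - (0 + 1) = \left(-1\right) 1 = -1$)
$D{\left(M,Y \right)} = -6$ ($D{\left(M,Y \right)} = \left(-1\right) 6 = -6$)
$65 + 81 D{\left(12,y \right)} = 65 + 81 \left(-6\right) = 65 - 486 = -421$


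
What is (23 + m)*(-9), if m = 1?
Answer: -216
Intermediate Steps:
(23 + m)*(-9) = (23 + 1)*(-9) = 24*(-9) = -216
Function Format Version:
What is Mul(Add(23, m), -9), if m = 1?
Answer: -216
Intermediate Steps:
Mul(Add(23, m), -9) = Mul(Add(23, 1), -9) = Mul(24, -9) = -216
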